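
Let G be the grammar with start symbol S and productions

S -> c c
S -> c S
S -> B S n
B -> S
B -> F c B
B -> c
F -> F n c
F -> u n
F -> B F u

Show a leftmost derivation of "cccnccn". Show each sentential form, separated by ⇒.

S ⇒ BSn ⇒ SSn ⇒ BSnSn ⇒ cSnSn ⇒ cccnSn ⇒ cccnccn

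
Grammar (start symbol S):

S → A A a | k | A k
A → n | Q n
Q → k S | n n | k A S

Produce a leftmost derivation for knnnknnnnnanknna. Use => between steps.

S=>AAa=>QnAa=>kASnAa=>kQnSnAa=>knnnSnAa=>knnnAknAa=>knnnQnknAa=>knnnkASnknAa=>knnnknSnknAa=>knnnknAAanknAa=>knnnknnAanknAa=>knnnknnQnanknAa=>knnnknnnnnanknAa=>knnnknnnnnanknna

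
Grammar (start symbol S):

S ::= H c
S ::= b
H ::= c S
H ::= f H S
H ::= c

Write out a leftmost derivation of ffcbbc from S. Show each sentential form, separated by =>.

S => Hc   [S ::= H c]
Hc => fHSc   [H ::= f H S]
fHSc => ffHSSc   [H ::= f H S]
ffHSSc => ffcSSc   [H ::= c]
ffcSSc => ffcbSc   [S ::= b]
ffcbSc => ffcbbc   [S ::= b]

S => Hc => fHSc => ffHSSc => ffcSSc => ffcbSc => ffcbbc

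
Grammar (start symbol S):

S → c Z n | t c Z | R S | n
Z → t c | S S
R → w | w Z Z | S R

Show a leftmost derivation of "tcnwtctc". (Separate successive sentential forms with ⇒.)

S ⇒ tcZ   [S → t c Z]
tcZ ⇒ tcSS   [Z → S S]
tcSS ⇒ tcnS   [S → n]
tcnS ⇒ tcnRS   [S → R S]
tcnRS ⇒ tcnwS   [R → w]
tcnwS ⇒ tcnwtcZ   [S → t c Z]
tcnwtcZ ⇒ tcnwtctc   [Z → t c]

S ⇒ tcZ ⇒ tcSS ⇒ tcnS ⇒ tcnRS ⇒ tcnwS ⇒ tcnwtcZ ⇒ tcnwtctc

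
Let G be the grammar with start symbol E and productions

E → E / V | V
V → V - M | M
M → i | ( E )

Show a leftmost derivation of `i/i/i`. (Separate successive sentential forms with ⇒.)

E ⇒ E/V   [E → E / V]
E/V ⇒ E/V/V   [E → E / V]
E/V/V ⇒ V/V/V   [E → V]
V/V/V ⇒ M/V/V   [V → M]
M/V/V ⇒ i/V/V   [M → i]
i/V/V ⇒ i/M/V   [V → M]
i/M/V ⇒ i/i/V   [M → i]
i/i/V ⇒ i/i/M   [V → M]
i/i/M ⇒ i/i/i   [M → i]

E⇒E/V⇒E/V/V⇒V/V/V⇒M/V/V⇒i/V/V⇒i/M/V⇒i/i/V⇒i/i/M⇒i/i/i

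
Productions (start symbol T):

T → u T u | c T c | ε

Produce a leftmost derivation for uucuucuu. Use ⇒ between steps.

T ⇒ uTu ⇒ uuTuu ⇒ uucTcuu ⇒ uucuTucuu ⇒ uucuucuu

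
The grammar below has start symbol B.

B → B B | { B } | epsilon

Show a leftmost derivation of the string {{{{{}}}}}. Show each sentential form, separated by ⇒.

B ⇒ {B}   [B → { B }]
{B} ⇒ {{B}}   [B → { B }]
{{B}} ⇒ {{BB}}   [B → B B]
{{BB}} ⇒ {{{B}B}}   [B → { B }]
{{{B}B}} ⇒ {{{BB}B}}   [B → B B]
{{{BB}B}} ⇒ {{{{B}B}B}}   [B → { B }]
{{{{B}B}B}} ⇒ {{{{{B}}B}B}}   [B → { B }]
{{{{{B}}B}B}} ⇒ {{{{{}}B}B}}   [B → epsilon]
{{{{{}}B}B}} ⇒ {{{{{}}}B}}   [B → epsilon]
{{{{{}}}B}} ⇒ {{{{{}}}}}   [B → epsilon]

B⇒{B}⇒{{B}}⇒{{BB}}⇒{{{B}B}}⇒{{{BB}B}}⇒{{{{B}B}B}}⇒{{{{{B}}B}B}}⇒{{{{{}}B}B}}⇒{{{{{}}}B}}⇒{{{{{}}}}}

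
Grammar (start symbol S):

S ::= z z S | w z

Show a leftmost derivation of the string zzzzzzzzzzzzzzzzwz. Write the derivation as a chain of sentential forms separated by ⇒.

S ⇒ zzS   [S ::= z z S]
zzS ⇒ zzzzS   [S ::= z z S]
zzzzS ⇒ zzzzzzS   [S ::= z z S]
zzzzzzS ⇒ zzzzzzzzS   [S ::= z z S]
zzzzzzzzS ⇒ zzzzzzzzzzS   [S ::= z z S]
zzzzzzzzzzS ⇒ zzzzzzzzzzzzS   [S ::= z z S]
zzzzzzzzzzzzS ⇒ zzzzzzzzzzzzzzS   [S ::= z z S]
zzzzzzzzzzzzzzS ⇒ zzzzzzzzzzzzzzzzS   [S ::= z z S]
zzzzzzzzzzzzzzzzS ⇒ zzzzzzzzzzzzzzzzwz   [S ::= w z]

S⇒zzS⇒zzzzS⇒zzzzzzS⇒zzzzzzzzS⇒zzzzzzzzzzS⇒zzzzzzzzzzzzS⇒zzzzzzzzzzzzzzS⇒zzzzzzzzzzzzzzzzS⇒zzzzzzzzzzzzzzzzwz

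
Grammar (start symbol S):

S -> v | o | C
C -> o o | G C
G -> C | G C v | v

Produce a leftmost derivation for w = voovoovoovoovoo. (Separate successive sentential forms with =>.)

S => C => GC => GCvC => GCvCvC => GCvCvCvC => GCvCvCvCvC => vCvCvCvCvC => voovCvCvCvC => voovoovCvCvC => voovoovoovCvC => voovoovoovoovC => voovoovoovoovoo

S => C   [S -> C]
C => GC   [C -> G C]
GC => GCvC   [G -> G C v]
GCvC => GCvCvC   [G -> G C v]
GCvCvC => GCvCvCvC   [G -> G C v]
GCvCvCvC => GCvCvCvCvC   [G -> G C v]
GCvCvCvCvC => vCvCvCvCvC   [G -> v]
vCvCvCvCvC => voovCvCvCvC   [C -> o o]
voovCvCvCvC => voovoovCvCvC   [C -> o o]
voovoovCvCvC => voovoovoovCvC   [C -> o o]
voovoovoovCvC => voovoovoovoovC   [C -> o o]
voovoovoovoovC => voovoovoovoovoo   [C -> o o]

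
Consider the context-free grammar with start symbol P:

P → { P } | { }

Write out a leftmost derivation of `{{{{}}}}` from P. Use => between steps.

P => {P}   [P → { P }]
{P} => {{P}}   [P → { P }]
{{P}} => {{{P}}}   [P → { P }]
{{{P}}} => {{{{}}}}   [P → { }]

P => {P} => {{P}} => {{{P}}} => {{{{}}}}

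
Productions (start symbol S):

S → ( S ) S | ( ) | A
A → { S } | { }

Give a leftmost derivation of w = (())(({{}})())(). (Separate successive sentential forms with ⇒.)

S ⇒ (S)S ⇒ (())S ⇒ (())(S)S ⇒ (())((S)S)S ⇒ (())((A)S)S ⇒ (())(({S})S)S ⇒ (())(({A})S)S ⇒ (())(({{}})S)S ⇒ (())(({{}})())S ⇒ (())(({{}})())()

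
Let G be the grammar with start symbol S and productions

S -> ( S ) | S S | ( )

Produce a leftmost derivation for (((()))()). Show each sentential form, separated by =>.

S=>(S)=>(SS)=>((S)S)=>(((S))S)=>(((()))S)=>(((()))())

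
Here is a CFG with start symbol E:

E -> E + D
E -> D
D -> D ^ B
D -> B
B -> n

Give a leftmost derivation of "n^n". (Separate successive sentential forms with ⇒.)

E ⇒ D   [E -> D]
D ⇒ D^B   [D -> D ^ B]
D^B ⇒ B^B   [D -> B]
B^B ⇒ n^B   [B -> n]
n^B ⇒ n^n   [B -> n]

E⇒D⇒D^B⇒B^B⇒n^B⇒n^n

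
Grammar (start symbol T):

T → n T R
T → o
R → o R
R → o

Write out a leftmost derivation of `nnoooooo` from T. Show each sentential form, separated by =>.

T => nTR => nnTRR => nnoRR => nnooR => nnoooR => nnooooR => nnoooooR => nnoooooo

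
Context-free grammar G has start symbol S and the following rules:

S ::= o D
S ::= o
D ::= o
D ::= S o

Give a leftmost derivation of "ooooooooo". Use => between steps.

S => oD   [S ::= o D]
oD => oSo   [D ::= S o]
oSo => ooDo   [S ::= o D]
ooDo => ooSoo   [D ::= S o]
ooSoo => oooDoo   [S ::= o D]
oooDoo => oooSooo   [D ::= S o]
oooSooo => ooooDooo   [S ::= o D]
ooooDooo => ooooSoooo   [D ::= S o]
ooooSoooo => ooooooooo   [S ::= o]

S => oD => oSo => ooDo => ooSoo => oooDoo => oooSooo => ooooDooo => ooooSoooo => ooooooooo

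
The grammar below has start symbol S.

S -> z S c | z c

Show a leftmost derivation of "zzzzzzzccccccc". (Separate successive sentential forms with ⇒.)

S⇒zSc⇒zzScc⇒zzzSccc⇒zzzzScccc⇒zzzzzSccccc⇒zzzzzzScccccc⇒zzzzzzzccccccc

S ⇒ zSc   [S -> z S c]
zSc ⇒ zzScc   [S -> z S c]
zzScc ⇒ zzzSccc   [S -> z S c]
zzzSccc ⇒ zzzzScccc   [S -> z S c]
zzzzScccc ⇒ zzzzzSccccc   [S -> z S c]
zzzzzSccccc ⇒ zzzzzzScccccc   [S -> z S c]
zzzzzzScccccc ⇒ zzzzzzzccccccc   [S -> z c]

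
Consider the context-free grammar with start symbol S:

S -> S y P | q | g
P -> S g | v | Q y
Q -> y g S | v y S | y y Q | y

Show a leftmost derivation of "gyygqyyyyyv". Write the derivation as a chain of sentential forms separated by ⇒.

S ⇒ SyP   [S -> S y P]
SyP ⇒ SyPyP   [S -> S y P]
SyPyP ⇒ SyPyPyP   [S -> S y P]
SyPyPyP ⇒ gyPyPyP   [S -> g]
gyPyPyP ⇒ gyQyyPyP   [P -> Q y]
gyQyyPyP ⇒ gyygSyyPyP   [Q -> y g S]
gyygSyyPyP ⇒ gyygqyyPyP   [S -> q]
gyygqyyPyP ⇒ gyygqyyQyyP   [P -> Q y]
gyygqyyQyyP ⇒ gyygqyyyyyP   [Q -> y]
gyygqyyyyyP ⇒ gyygqyyyyyv   [P -> v]

S ⇒ SyP ⇒ SyPyP ⇒ SyPyPyP ⇒ gyPyPyP ⇒ gyQyyPyP ⇒ gyygSyyPyP ⇒ gyygqyyPyP ⇒ gyygqyyQyyP ⇒ gyygqyyyyyP ⇒ gyygqyyyyyv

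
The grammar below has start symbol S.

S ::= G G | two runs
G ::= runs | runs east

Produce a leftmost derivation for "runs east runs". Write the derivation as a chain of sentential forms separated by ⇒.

S ⇒ G G   [S ::= G G]
G G ⇒ runs east G   [G ::= runs east]
runs east G ⇒ runs east runs   [G ::= runs]

S ⇒ G G ⇒ runs east G ⇒ runs east runs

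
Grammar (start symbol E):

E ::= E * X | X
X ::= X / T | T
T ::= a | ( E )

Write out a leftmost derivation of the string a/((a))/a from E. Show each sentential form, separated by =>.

E => X => X/T => X/T/T => T/T/T => a/T/T => a/(E)/T => a/(X)/T => a/(T)/T => a/((E))/T => a/((X))/T => a/((T))/T => a/((a))/T => a/((a))/a

E => X   [E ::= X]
X => X/T   [X ::= X / T]
X/T => X/T/T   [X ::= X / T]
X/T/T => T/T/T   [X ::= T]
T/T/T => a/T/T   [T ::= a]
a/T/T => a/(E)/T   [T ::= ( E )]
a/(E)/T => a/(X)/T   [E ::= X]
a/(X)/T => a/(T)/T   [X ::= T]
a/(T)/T => a/((E))/T   [T ::= ( E )]
a/((E))/T => a/((X))/T   [E ::= X]
a/((X))/T => a/((T))/T   [X ::= T]
a/((T))/T => a/((a))/T   [T ::= a]
a/((a))/T => a/((a))/a   [T ::= a]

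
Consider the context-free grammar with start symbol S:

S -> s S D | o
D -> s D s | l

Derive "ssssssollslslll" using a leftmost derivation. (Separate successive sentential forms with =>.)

S=>sSD=>ssSDD=>sssSDDD=>ssssSDDDD=>sssssSDDDDD=>ssssssSDDDDDD=>ssssssoDDDDDD=>ssssssolDDDDD=>ssssssollDDDD=>ssssssollsDsDDD=>ssssssollslsDDD=>ssssssollslslDD=>ssssssollslsllD=>ssssssollslslll

S => sSD   [S -> s S D]
sSD => ssSDD   [S -> s S D]
ssSDD => sssSDDD   [S -> s S D]
sssSDDD => ssssSDDDD   [S -> s S D]
ssssSDDDD => sssssSDDDDD   [S -> s S D]
sssssSDDDDD => ssssssSDDDDDD   [S -> s S D]
ssssssSDDDDDD => ssssssoDDDDDD   [S -> o]
ssssssoDDDDDD => ssssssolDDDDD   [D -> l]
ssssssolDDDDD => ssssssollDDDD   [D -> l]
ssssssollDDDD => ssssssollsDsDDD   [D -> s D s]
ssssssollsDsDDD => ssssssollslsDDD   [D -> l]
ssssssollslsDDD => ssssssollslslDD   [D -> l]
ssssssollslslDD => ssssssollslsllD   [D -> l]
ssssssollslsllD => ssssssollslslll   [D -> l]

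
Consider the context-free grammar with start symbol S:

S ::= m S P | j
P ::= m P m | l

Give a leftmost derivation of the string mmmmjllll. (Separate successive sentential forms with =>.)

S=>mSP=>mmSPP=>mmmSPPP=>mmmmSPPPP=>mmmmjPPPP=>mmmmjlPPP=>mmmmjllPP=>mmmmjlllP=>mmmmjllll

S => mSP   [S ::= m S P]
mSP => mmSPP   [S ::= m S P]
mmSPP => mmmSPPP   [S ::= m S P]
mmmSPPP => mmmmSPPPP   [S ::= m S P]
mmmmSPPPP => mmmmjPPPP   [S ::= j]
mmmmjPPPP => mmmmjlPPP   [P ::= l]
mmmmjlPPP => mmmmjllPP   [P ::= l]
mmmmjllPP => mmmmjlllP   [P ::= l]
mmmmjlllP => mmmmjllll   [P ::= l]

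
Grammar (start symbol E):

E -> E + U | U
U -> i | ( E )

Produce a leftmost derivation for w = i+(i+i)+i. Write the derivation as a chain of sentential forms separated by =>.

E => E+U => E+U+U => U+U+U => i+U+U => i+(E)+U => i+(E+U)+U => i+(U+U)+U => i+(i+U)+U => i+(i+i)+U => i+(i+i)+i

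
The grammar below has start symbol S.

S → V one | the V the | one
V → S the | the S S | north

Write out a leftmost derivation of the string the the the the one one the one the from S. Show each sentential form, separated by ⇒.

S ⇒ the V the   [S → the V the]
the V the ⇒ the the S S the   [V → the S S]
the the S S the ⇒ the the the V the S the   [S → the V the]
the the the V the S the ⇒ the the the the S S the S the   [V → the S S]
the the the the S S the S the ⇒ the the the the one S the S the   [S → one]
the the the the one S the S the ⇒ the the the the one one the S the   [S → one]
the the the the one one the S the ⇒ the the the the one one the one the   [S → one]

S ⇒ the V the ⇒ the the S S the ⇒ the the the V the S the ⇒ the the the the S S the S the ⇒ the the the the one S the S the ⇒ the the the the one one the S the ⇒ the the the the one one the one the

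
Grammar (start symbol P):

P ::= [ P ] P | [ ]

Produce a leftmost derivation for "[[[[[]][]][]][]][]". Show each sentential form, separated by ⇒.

P ⇒ [P]P   [P ::= [ P ] P]
[P]P ⇒ [[P]P]P   [P ::= [ P ] P]
[[P]P]P ⇒ [[[P]P]P]P   [P ::= [ P ] P]
[[[P]P]P]P ⇒ [[[[P]P]P]P]P   [P ::= [ P ] P]
[[[[P]P]P]P]P ⇒ [[[[[]]P]P]P]P   [P ::= [ ]]
[[[[[]]P]P]P]P ⇒ [[[[[]][]]P]P]P   [P ::= [ ]]
[[[[[]][]]P]P]P ⇒ [[[[[]][]][]]P]P   [P ::= [ ]]
[[[[[]][]][]]P]P ⇒ [[[[[]][]][]][]]P   [P ::= [ ]]
[[[[[]][]][]][]]P ⇒ [[[[[]][]][]][]][]   [P ::= [ ]]

P⇒[P]P⇒[[P]P]P⇒[[[P]P]P]P⇒[[[[P]P]P]P]P⇒[[[[[]]P]P]P]P⇒[[[[[]][]]P]P]P⇒[[[[[]][]][]]P]P⇒[[[[[]][]][]][]]P⇒[[[[[]][]][]][]][]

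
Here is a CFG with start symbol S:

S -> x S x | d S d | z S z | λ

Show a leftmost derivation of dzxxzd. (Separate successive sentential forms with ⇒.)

S ⇒ dSd ⇒ dzSzd ⇒ dzxSxzd ⇒ dzxxzd

S ⇒ dSd   [S -> d S d]
dSd ⇒ dzSzd   [S -> z S z]
dzSzd ⇒ dzxSxzd   [S -> x S x]
dzxSxzd ⇒ dzxxzd   [S -> λ]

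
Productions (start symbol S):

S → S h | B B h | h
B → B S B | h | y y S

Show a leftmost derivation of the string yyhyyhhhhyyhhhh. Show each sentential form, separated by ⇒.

S⇒Sh⇒BBhh⇒yySBhh⇒yyShBhh⇒yyShhBhh⇒yyBBhhhBhh⇒yyhBhhhBhh⇒yyhyyShhhBhh⇒yyhyyhhhhBhh⇒yyhyyhhhhyyShh⇒yyhyyhhhhyyShhh⇒yyhyyhhhhyyhhhh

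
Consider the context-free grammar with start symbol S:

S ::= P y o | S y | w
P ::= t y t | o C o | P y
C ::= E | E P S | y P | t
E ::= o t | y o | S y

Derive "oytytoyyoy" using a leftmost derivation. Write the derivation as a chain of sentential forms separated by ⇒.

S⇒Sy⇒Pyoy⇒Pyyoy⇒oCoyyoy⇒oyPoyyoy⇒oytytoyyoy

S ⇒ Sy   [S ::= S y]
Sy ⇒ Pyoy   [S ::= P y o]
Pyoy ⇒ Pyyoy   [P ::= P y]
Pyyoy ⇒ oCoyyoy   [P ::= o C o]
oCoyyoy ⇒ oyPoyyoy   [C ::= y P]
oyPoyyoy ⇒ oytytoyyoy   [P ::= t y t]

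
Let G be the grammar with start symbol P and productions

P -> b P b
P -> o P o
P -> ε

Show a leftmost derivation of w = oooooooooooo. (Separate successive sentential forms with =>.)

P => oPo   [P -> o P o]
oPo => ooPoo   [P -> o P o]
ooPoo => oooPooo   [P -> o P o]
oooPooo => ooooPoooo   [P -> o P o]
ooooPoooo => oooooPooooo   [P -> o P o]
oooooPooooo => ooooooPoooooo   [P -> o P o]
ooooooPoooooo => oooooooooooo   [P -> ε]

P => oPo => ooPoo => oooPooo => ooooPoooo => oooooPooooo => ooooooPoooooo => oooooooooooo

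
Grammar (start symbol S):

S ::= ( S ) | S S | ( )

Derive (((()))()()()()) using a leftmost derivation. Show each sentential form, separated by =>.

S => (S) => (SS) => (SSS) => (SSSS) => (SSSSS) => ((S)SSSS) => (((S))SSSS) => (((()))SSSS) => (((()))()SSS) => (((()))()()SS) => (((()))()()()S) => (((()))()()()())

S => (S)   [S ::= ( S )]
(S) => (SS)   [S ::= S S]
(SS) => (SSS)   [S ::= S S]
(SSS) => (SSSS)   [S ::= S S]
(SSSS) => (SSSSS)   [S ::= S S]
(SSSSS) => ((S)SSSS)   [S ::= ( S )]
((S)SSSS) => (((S))SSSS)   [S ::= ( S )]
(((S))SSSS) => (((()))SSSS)   [S ::= ( )]
(((()))SSSS) => (((()))()SSS)   [S ::= ( )]
(((()))()SSS) => (((()))()()SS)   [S ::= ( )]
(((()))()()SS) => (((()))()()()S)   [S ::= ( )]
(((()))()()()S) => (((()))()()()())   [S ::= ( )]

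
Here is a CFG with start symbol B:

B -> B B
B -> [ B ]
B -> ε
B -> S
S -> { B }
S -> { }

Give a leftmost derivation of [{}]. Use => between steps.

B => BB => [B]B => [S]B => [{B}]B => [{}]B => [{}]

B => BB   [B -> B B]
BB => [B]B   [B -> [ B ]]
[B]B => [S]B   [B -> S]
[S]B => [{B}]B   [S -> { B }]
[{B}]B => [{}]B   [B -> ε]
[{}]B => [{}]   [B -> ε]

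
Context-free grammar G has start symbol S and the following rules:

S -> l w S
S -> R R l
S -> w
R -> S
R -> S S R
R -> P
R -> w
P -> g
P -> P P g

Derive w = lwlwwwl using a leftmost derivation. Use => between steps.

S=>lwS=>lwRRl=>lwSRl=>lwlwSRl=>lwlwwRl=>lwlwwwl

S => lwS   [S -> l w S]
lwS => lwRRl   [S -> R R l]
lwRRl => lwSRl   [R -> S]
lwSRl => lwlwSRl   [S -> l w S]
lwlwSRl => lwlwwRl   [S -> w]
lwlwwRl => lwlwwwl   [R -> w]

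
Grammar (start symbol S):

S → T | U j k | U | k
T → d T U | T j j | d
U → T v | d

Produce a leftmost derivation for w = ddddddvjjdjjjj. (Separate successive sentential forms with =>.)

S => T => Tjj => Tjjjj => dTUjjjj => dTjjUjjjj => ddTUjjUjjjj => dddTUUjjUjjjj => ddddUUjjUjjjj => dddddUjjUjjjj => dddddTvjjUjjjj => ddddddvjjUjjjj => ddddddvjjdjjjj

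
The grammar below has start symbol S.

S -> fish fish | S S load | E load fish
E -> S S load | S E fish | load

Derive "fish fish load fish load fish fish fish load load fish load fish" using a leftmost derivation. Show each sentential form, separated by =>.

S => E load fish => S E fish load fish => S S load E fish load fish => E load fish S load E fish load fish => S E fish load fish S load E fish load fish => fish fish E fish load fish S load E fish load fish => fish fish load fish load fish S load E fish load fish => fish fish load fish load fish fish fish load E fish load fish => fish fish load fish load fish fish fish load load fish load fish

S => E load fish   [S -> E load fish]
E load fish => S E fish load fish   [E -> S E fish]
S E fish load fish => S S load E fish load fish   [S -> S S load]
S S load E fish load fish => E load fish S load E fish load fish   [S -> E load fish]
E load fish S load E fish load fish => S E fish load fish S load E fish load fish   [E -> S E fish]
S E fish load fish S load E fish load fish => fish fish E fish load fish S load E fish load fish   [S -> fish fish]
fish fish E fish load fish S load E fish load fish => fish fish load fish load fish S load E fish load fish   [E -> load]
fish fish load fish load fish S load E fish load fish => fish fish load fish load fish fish fish load E fish load fish   [S -> fish fish]
fish fish load fish load fish fish fish load E fish load fish => fish fish load fish load fish fish fish load load fish load fish   [E -> load]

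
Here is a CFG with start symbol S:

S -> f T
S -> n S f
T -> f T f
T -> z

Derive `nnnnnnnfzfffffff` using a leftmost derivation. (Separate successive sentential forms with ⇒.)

S ⇒ nSf   [S -> n S f]
nSf ⇒ nnSff   [S -> n S f]
nnSff ⇒ nnnSfff   [S -> n S f]
nnnSfff ⇒ nnnnSffff   [S -> n S f]
nnnnSffff ⇒ nnnnnSfffff   [S -> n S f]
nnnnnSfffff ⇒ nnnnnnSffffff   [S -> n S f]
nnnnnnSffffff ⇒ nnnnnnnSfffffff   [S -> n S f]
nnnnnnnSfffffff ⇒ nnnnnnnfTfffffff   [S -> f T]
nnnnnnnfTfffffff ⇒ nnnnnnnfzfffffff   [T -> z]

S ⇒ nSf ⇒ nnSff ⇒ nnnSfff ⇒ nnnnSffff ⇒ nnnnnSfffff ⇒ nnnnnnSffffff ⇒ nnnnnnnSfffffff ⇒ nnnnnnnfTfffffff ⇒ nnnnnnnfzfffffff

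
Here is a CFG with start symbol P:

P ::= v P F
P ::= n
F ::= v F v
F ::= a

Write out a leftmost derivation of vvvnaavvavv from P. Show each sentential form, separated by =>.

P => vPF => vvPFF => vvvPFFF => vvvnFFF => vvvnaFF => vvvnaaF => vvvnaavFv => vvvnaavvFvv => vvvnaavvavv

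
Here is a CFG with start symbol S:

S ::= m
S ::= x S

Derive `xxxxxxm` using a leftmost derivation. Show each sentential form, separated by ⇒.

S ⇒ xS ⇒ xxS ⇒ xxxS ⇒ xxxxS ⇒ xxxxxS ⇒ xxxxxxS ⇒ xxxxxxm

S ⇒ xS   [S ::= x S]
xS ⇒ xxS   [S ::= x S]
xxS ⇒ xxxS   [S ::= x S]
xxxS ⇒ xxxxS   [S ::= x S]
xxxxS ⇒ xxxxxS   [S ::= x S]
xxxxxS ⇒ xxxxxxS   [S ::= x S]
xxxxxxS ⇒ xxxxxxm   [S ::= m]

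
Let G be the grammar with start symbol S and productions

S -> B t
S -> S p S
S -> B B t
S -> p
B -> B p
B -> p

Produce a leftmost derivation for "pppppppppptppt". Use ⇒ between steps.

S ⇒ SpS ⇒ BBtpS ⇒ BpBtpS ⇒ BppBtpS ⇒ BpppBtpS ⇒ BppppBtpS ⇒ BpppppBtpS ⇒ BppppppBtpS ⇒ BpppppppBtpS ⇒ BppppppppBtpS ⇒ pppppppppBtpS ⇒ pppppppppptpS ⇒ pppppppppptpBt ⇒ pppppppppptppt

S ⇒ SpS   [S -> S p S]
SpS ⇒ BBtpS   [S -> B B t]
BBtpS ⇒ BpBtpS   [B -> B p]
BpBtpS ⇒ BppBtpS   [B -> B p]
BppBtpS ⇒ BpppBtpS   [B -> B p]
BpppBtpS ⇒ BppppBtpS   [B -> B p]
BppppBtpS ⇒ BpppppBtpS   [B -> B p]
BpppppBtpS ⇒ BppppppBtpS   [B -> B p]
BppppppBtpS ⇒ BpppppppBtpS   [B -> B p]
BpppppppBtpS ⇒ BppppppppBtpS   [B -> B p]
BppppppppBtpS ⇒ pppppppppBtpS   [B -> p]
pppppppppBtpS ⇒ pppppppppptpS   [B -> p]
pppppppppptpS ⇒ pppppppppptpBt   [S -> B t]
pppppppppptpBt ⇒ pppppppppptppt   [B -> p]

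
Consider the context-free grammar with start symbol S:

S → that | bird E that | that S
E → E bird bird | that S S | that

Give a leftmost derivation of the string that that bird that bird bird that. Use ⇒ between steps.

S ⇒ that S ⇒ that that S ⇒ that that bird E that ⇒ that that bird E bird bird that ⇒ that that bird that bird bird that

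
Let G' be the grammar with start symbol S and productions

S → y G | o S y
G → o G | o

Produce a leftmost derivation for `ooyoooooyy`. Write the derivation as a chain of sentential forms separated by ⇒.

S ⇒ oSy   [S → o S y]
oSy ⇒ ooSyy   [S → o S y]
ooSyy ⇒ ooyGyy   [S → y G]
ooyGyy ⇒ ooyoGyy   [G → o G]
ooyoGyy ⇒ ooyooGyy   [G → o G]
ooyooGyy ⇒ ooyoooGyy   [G → o G]
ooyoooGyy ⇒ ooyooooGyy   [G → o G]
ooyooooGyy ⇒ ooyoooooyy   [G → o]

S ⇒ oSy ⇒ ooSyy ⇒ ooyGyy ⇒ ooyoGyy ⇒ ooyooGyy ⇒ ooyoooGyy ⇒ ooyooooGyy ⇒ ooyoooooyy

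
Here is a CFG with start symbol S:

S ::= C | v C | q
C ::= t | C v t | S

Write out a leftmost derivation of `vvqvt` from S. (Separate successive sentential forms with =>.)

S=>C=>Cvt=>Svt=>vCvt=>vSvt=>vvCvt=>vvSvt=>vvqvt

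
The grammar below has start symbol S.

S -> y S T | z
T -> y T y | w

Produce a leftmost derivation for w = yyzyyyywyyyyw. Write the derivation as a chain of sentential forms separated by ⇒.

S ⇒ yST   [S -> y S T]
yST ⇒ yySTT   [S -> y S T]
yySTT ⇒ yyzTT   [S -> z]
yyzTT ⇒ yyzyTyT   [T -> y T y]
yyzyTyT ⇒ yyzyyTyyT   [T -> y T y]
yyzyyTyyT ⇒ yyzyyyTyyyT   [T -> y T y]
yyzyyyTyyyT ⇒ yyzyyyyTyyyyT   [T -> y T y]
yyzyyyyTyyyyT ⇒ yyzyyyywyyyyT   [T -> w]
yyzyyyywyyyyT ⇒ yyzyyyywyyyyw   [T -> w]

S ⇒ yST ⇒ yySTT ⇒ yyzTT ⇒ yyzyTyT ⇒ yyzyyTyyT ⇒ yyzyyyTyyyT ⇒ yyzyyyyTyyyyT ⇒ yyzyyyywyyyyT ⇒ yyzyyyywyyyyw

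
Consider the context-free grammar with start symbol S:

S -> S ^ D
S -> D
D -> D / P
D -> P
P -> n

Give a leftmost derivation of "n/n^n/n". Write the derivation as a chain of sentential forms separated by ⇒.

S ⇒ S^D   [S -> S ^ D]
S^D ⇒ D^D   [S -> D]
D^D ⇒ D/P^D   [D -> D / P]
D/P^D ⇒ P/P^D   [D -> P]
P/P^D ⇒ n/P^D   [P -> n]
n/P^D ⇒ n/n^D   [P -> n]
n/n^D ⇒ n/n^D/P   [D -> D / P]
n/n^D/P ⇒ n/n^P/P   [D -> P]
n/n^P/P ⇒ n/n^n/P   [P -> n]
n/n^n/P ⇒ n/n^n/n   [P -> n]

S ⇒ S^D ⇒ D^D ⇒ D/P^D ⇒ P/P^D ⇒ n/P^D ⇒ n/n^D ⇒ n/n^D/P ⇒ n/n^P/P ⇒ n/n^n/P ⇒ n/n^n/n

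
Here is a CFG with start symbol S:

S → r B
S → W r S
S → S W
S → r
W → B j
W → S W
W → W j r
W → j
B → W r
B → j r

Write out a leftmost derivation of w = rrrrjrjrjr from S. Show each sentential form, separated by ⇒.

S⇒rB⇒rWr⇒rSWr⇒rrWr⇒rrSWr⇒rrrBWr⇒rrrWrWr⇒rrrSWrWr⇒rrrrBWrWr⇒rrrrjrWrWr⇒rrrrjrjrWr⇒rrrrjrjrjr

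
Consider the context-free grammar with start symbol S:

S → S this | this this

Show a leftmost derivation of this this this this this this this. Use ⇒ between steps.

S ⇒ S this   [S → S this]
S this ⇒ S this this   [S → S this]
S this this ⇒ S this this this   [S → S this]
S this this this ⇒ S this this this this   [S → S this]
S this this this this ⇒ S this this this this this   [S → S this]
S this this this this this ⇒ this this this this this this this   [S → this this]

S ⇒ S this ⇒ S this this ⇒ S this this this ⇒ S this this this this ⇒ S this this this this this ⇒ this this this this this this this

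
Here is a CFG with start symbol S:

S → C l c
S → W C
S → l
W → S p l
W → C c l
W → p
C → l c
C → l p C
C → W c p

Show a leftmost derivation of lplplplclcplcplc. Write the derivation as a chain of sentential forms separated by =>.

S=>Clc=>lpClc=>lplpClc=>lplpWcplc=>lplpSplcplc=>lplpClcplcplc=>lplplpClcplcplc=>lplplplclcplcplc

S => Clc   [S → C l c]
Clc => lpClc   [C → l p C]
lpClc => lplpClc   [C → l p C]
lplpClc => lplpWcplc   [C → W c p]
lplpWcplc => lplpSplcplc   [W → S p l]
lplpSplcplc => lplpClcplcplc   [S → C l c]
lplpClcplcplc => lplplpClcplcplc   [C → l p C]
lplplpClcplcplc => lplplplclcplcplc   [C → l c]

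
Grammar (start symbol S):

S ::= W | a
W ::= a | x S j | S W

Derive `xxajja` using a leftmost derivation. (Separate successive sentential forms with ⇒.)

S ⇒ W ⇒ SW ⇒ WW ⇒ xSjW ⇒ xWjW ⇒ xxSjjW ⇒ xxWjjW ⇒ xxajjW ⇒ xxajja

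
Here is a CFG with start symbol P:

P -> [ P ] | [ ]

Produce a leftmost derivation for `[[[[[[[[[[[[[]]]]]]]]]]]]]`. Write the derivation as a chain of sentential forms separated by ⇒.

P ⇒ [P]   [P -> [ P ]]
[P] ⇒ [[P]]   [P -> [ P ]]
[[P]] ⇒ [[[P]]]   [P -> [ P ]]
[[[P]]] ⇒ [[[[P]]]]   [P -> [ P ]]
[[[[P]]]] ⇒ [[[[[P]]]]]   [P -> [ P ]]
[[[[[P]]]]] ⇒ [[[[[[P]]]]]]   [P -> [ P ]]
[[[[[[P]]]]]] ⇒ [[[[[[[P]]]]]]]   [P -> [ P ]]
[[[[[[[P]]]]]]] ⇒ [[[[[[[[P]]]]]]]]   [P -> [ P ]]
[[[[[[[[P]]]]]]]] ⇒ [[[[[[[[[P]]]]]]]]]   [P -> [ P ]]
[[[[[[[[[P]]]]]]]]] ⇒ [[[[[[[[[[P]]]]]]]]]]   [P -> [ P ]]
[[[[[[[[[[P]]]]]]]]]] ⇒ [[[[[[[[[[[P]]]]]]]]]]]   [P -> [ P ]]
[[[[[[[[[[[P]]]]]]]]]]] ⇒ [[[[[[[[[[[[P]]]]]]]]]]]]   [P -> [ P ]]
[[[[[[[[[[[[P]]]]]]]]]]]] ⇒ [[[[[[[[[[[[[]]]]]]]]]]]]]   [P -> [ ]]

P ⇒ [P] ⇒ [[P]] ⇒ [[[P]]] ⇒ [[[[P]]]] ⇒ [[[[[P]]]]] ⇒ [[[[[[P]]]]]] ⇒ [[[[[[[P]]]]]]] ⇒ [[[[[[[[P]]]]]]]] ⇒ [[[[[[[[[P]]]]]]]]] ⇒ [[[[[[[[[[P]]]]]]]]]] ⇒ [[[[[[[[[[[P]]]]]]]]]]] ⇒ [[[[[[[[[[[[P]]]]]]]]]]]] ⇒ [[[[[[[[[[[[[]]]]]]]]]]]]]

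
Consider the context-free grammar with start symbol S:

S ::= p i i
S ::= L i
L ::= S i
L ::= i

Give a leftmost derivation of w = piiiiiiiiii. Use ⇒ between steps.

S ⇒ Li ⇒ Sii ⇒ Liii ⇒ Siiii ⇒ Liiiii ⇒ Siiiiii ⇒ Liiiiiii ⇒ Siiiiiiii ⇒ piiiiiiiiii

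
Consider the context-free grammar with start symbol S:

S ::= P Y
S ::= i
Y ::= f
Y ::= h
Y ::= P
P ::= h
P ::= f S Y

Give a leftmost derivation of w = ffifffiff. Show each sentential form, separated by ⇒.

S ⇒ PY ⇒ fSYY ⇒ fPYYY ⇒ ffSYYYY ⇒ ffiYYYY ⇒ ffifYYY ⇒ ffiffYY ⇒ ffiffPY ⇒ ffifffSYY ⇒ ffifffiYY ⇒ ffifffifY ⇒ ffifffiff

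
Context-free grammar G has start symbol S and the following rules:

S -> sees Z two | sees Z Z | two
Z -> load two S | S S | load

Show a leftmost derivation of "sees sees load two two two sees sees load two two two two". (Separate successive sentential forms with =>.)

S => sees Z two => sees S S two => sees sees Z two S two => sees sees load two S two S two => sees sees load two two two S two => sees sees load two two two sees Z two two => sees sees load two two two sees S S two two => sees sees load two two two sees sees Z two S two two => sees sees load two two two sees sees load two S two two => sees sees load two two two sees sees load two two two two

S => sees Z two   [S -> sees Z two]
sees Z two => sees S S two   [Z -> S S]
sees S S two => sees sees Z two S two   [S -> sees Z two]
sees sees Z two S two => sees sees load two S two S two   [Z -> load two S]
sees sees load two S two S two => sees sees load two two two S two   [S -> two]
sees sees load two two two S two => sees sees load two two two sees Z two two   [S -> sees Z two]
sees sees load two two two sees Z two two => sees sees load two two two sees S S two two   [Z -> S S]
sees sees load two two two sees S S two two => sees sees load two two two sees sees Z two S two two   [S -> sees Z two]
sees sees load two two two sees sees Z two S two two => sees sees load two two two sees sees load two S two two   [Z -> load]
sees sees load two two two sees sees load two S two two => sees sees load two two two sees sees load two two two two   [S -> two]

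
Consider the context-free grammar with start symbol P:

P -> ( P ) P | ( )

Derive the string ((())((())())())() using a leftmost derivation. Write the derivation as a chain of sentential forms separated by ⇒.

P ⇒ (P)P   [P -> ( P ) P]
(P)P ⇒ ((P)P)P   [P -> ( P ) P]
((P)P)P ⇒ ((())P)P   [P -> ( )]
((())P)P ⇒ ((())(P)P)P   [P -> ( P ) P]
((())(P)P)P ⇒ ((())((P)P)P)P   [P -> ( P ) P]
((())((P)P)P)P ⇒ ((())((())P)P)P   [P -> ( )]
((())((())P)P)P ⇒ ((())((())())P)P   [P -> ( )]
((())((())())P)P ⇒ ((())((())())())P   [P -> ( )]
((())((())())())P ⇒ ((())((())())())()   [P -> ( )]

P⇒(P)P⇒((P)P)P⇒((())P)P⇒((())(P)P)P⇒((())((P)P)P)P⇒((())((())P)P)P⇒((())((())())P)P⇒((())((())())())P⇒((())((())())())()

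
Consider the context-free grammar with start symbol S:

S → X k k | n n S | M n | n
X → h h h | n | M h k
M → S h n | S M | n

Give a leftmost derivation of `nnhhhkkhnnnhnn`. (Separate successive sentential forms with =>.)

S => nnS => nnMn => nnSMn => nnMnMn => nnShnnMn => nnXkkhnnMn => nnhhhkkhnnMn => nnhhhkkhnnShnn => nnhhhkkhnnnhnn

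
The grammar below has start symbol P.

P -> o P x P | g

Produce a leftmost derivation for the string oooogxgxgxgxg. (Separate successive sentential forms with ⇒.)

P ⇒ oPxP   [P -> o P x P]
oPxP ⇒ ooPxPxP   [P -> o P x P]
ooPxPxP ⇒ oooPxPxPxP   [P -> o P x P]
oooPxPxPxP ⇒ ooooPxPxPxPxP   [P -> o P x P]
ooooPxPxPxPxP ⇒ oooogxPxPxPxP   [P -> g]
oooogxPxPxPxP ⇒ oooogxgxPxPxP   [P -> g]
oooogxgxPxPxP ⇒ oooogxgxgxPxP   [P -> g]
oooogxgxgxPxP ⇒ oooogxgxgxgxP   [P -> g]
oooogxgxgxgxP ⇒ oooogxgxgxgxg   [P -> g]

P ⇒ oPxP ⇒ ooPxPxP ⇒ oooPxPxPxP ⇒ ooooPxPxPxPxP ⇒ oooogxPxPxPxP ⇒ oooogxgxPxPxP ⇒ oooogxgxgxPxP ⇒ oooogxgxgxgxP ⇒ oooogxgxgxgxg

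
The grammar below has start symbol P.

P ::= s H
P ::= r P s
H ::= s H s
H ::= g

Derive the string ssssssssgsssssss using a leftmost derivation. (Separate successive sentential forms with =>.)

P=>sH=>ssHs=>sssHss=>ssssHsss=>sssssHssss=>ssssssHsssss=>sssssssHssssss=>ssssssssHsssssss=>ssssssssgsssssss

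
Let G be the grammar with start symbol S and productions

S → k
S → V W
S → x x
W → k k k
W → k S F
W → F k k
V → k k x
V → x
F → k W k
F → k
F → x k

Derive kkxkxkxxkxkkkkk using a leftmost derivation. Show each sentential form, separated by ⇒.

S ⇒ VW ⇒ kkxW ⇒ kkxkSF ⇒ kkxkVWF ⇒ kkxkxWF ⇒ kkxkxkSFF ⇒ kkxkxkxxFF ⇒ kkxkxkxxkWkF ⇒ kkxkxkxxkFkkkF ⇒ kkxkxkxxkxkkkkF ⇒ kkxkxkxxkxkkkkk

S ⇒ VW   [S → V W]
VW ⇒ kkxW   [V → k k x]
kkxW ⇒ kkxkSF   [W → k S F]
kkxkSF ⇒ kkxkVWF   [S → V W]
kkxkVWF ⇒ kkxkxWF   [V → x]
kkxkxWF ⇒ kkxkxkSFF   [W → k S F]
kkxkxkSFF ⇒ kkxkxkxxFF   [S → x x]
kkxkxkxxFF ⇒ kkxkxkxxkWkF   [F → k W k]
kkxkxkxxkWkF ⇒ kkxkxkxxkFkkkF   [W → F k k]
kkxkxkxxkFkkkF ⇒ kkxkxkxxkxkkkkF   [F → x k]
kkxkxkxxkxkkkkF ⇒ kkxkxkxxkxkkkkk   [F → k]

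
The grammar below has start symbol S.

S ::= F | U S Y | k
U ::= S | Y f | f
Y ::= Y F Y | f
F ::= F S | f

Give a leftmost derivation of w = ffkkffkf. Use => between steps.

S => USY   [S ::= U S Y]
USY => YfSY   [U ::= Y f]
YfSY => YFYfSY   [Y ::= Y F Y]
YFYfSY => fFYfSY   [Y ::= f]
fFYfSY => fFSYfSY   [F ::= F S]
fFSYfSY => fFSSYfSY   [F ::= F S]
fFSSYfSY => ffSSYfSY   [F ::= f]
ffSSYfSY => ffkSYfSY   [S ::= k]
ffkSYfSY => ffkkYfSY   [S ::= k]
ffkkYfSY => ffkkffSY   [Y ::= f]
ffkkffSY => ffkkffkY   [S ::= k]
ffkkffkY => ffkkffkf   [Y ::= f]

S => USY => YfSY => YFYfSY => fFYfSY => fFSYfSY => fFSSYfSY => ffSSYfSY => ffkSYfSY => ffkkYfSY => ffkkffSY => ffkkffkY => ffkkffkf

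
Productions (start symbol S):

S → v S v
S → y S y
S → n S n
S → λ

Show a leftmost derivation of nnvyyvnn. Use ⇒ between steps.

S ⇒ nSn   [S → n S n]
nSn ⇒ nnSnn   [S → n S n]
nnSnn ⇒ nnvSvnn   [S → v S v]
nnvSvnn ⇒ nnvySyvnn   [S → y S y]
nnvySyvnn ⇒ nnvyyvnn   [S → λ]

S ⇒ nSn ⇒ nnSnn ⇒ nnvSvnn ⇒ nnvySyvnn ⇒ nnvyyvnn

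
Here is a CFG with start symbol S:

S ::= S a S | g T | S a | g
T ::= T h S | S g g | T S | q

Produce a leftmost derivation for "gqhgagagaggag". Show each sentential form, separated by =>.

S=>SaS=>gTaS=>gTSaS=>gThSSaS=>gqhSSaS=>gqhSaSSaS=>gqhSaSaSSaS=>gqhSaSaSaSSaS=>gqhgaSaSaSSaS=>gqhgagaSaSSaS=>gqhgagagaSSaS=>gqhgagagagSaS=>gqhgagagaggaS=>gqhgagagaggag

S => SaS   [S ::= S a S]
SaS => gTaS   [S ::= g T]
gTaS => gTSaS   [T ::= T S]
gTSaS => gThSSaS   [T ::= T h S]
gThSSaS => gqhSSaS   [T ::= q]
gqhSSaS => gqhSaSSaS   [S ::= S a S]
gqhSaSSaS => gqhSaSaSSaS   [S ::= S a S]
gqhSaSaSSaS => gqhSaSaSaSSaS   [S ::= S a S]
gqhSaSaSaSSaS => gqhgaSaSaSSaS   [S ::= g]
gqhgaSaSaSSaS => gqhgagaSaSSaS   [S ::= g]
gqhgagaSaSSaS => gqhgagagaSSaS   [S ::= g]
gqhgagagaSSaS => gqhgagagagSaS   [S ::= g]
gqhgagagagSaS => gqhgagagaggaS   [S ::= g]
gqhgagagaggaS => gqhgagagaggag   [S ::= g]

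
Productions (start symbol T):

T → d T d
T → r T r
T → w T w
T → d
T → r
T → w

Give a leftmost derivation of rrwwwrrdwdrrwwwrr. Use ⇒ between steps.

T⇒rTr⇒rrTrr⇒rrwTwrr⇒rrwwTwwrr⇒rrwwwTwwwrr⇒rrwwwrTrwwwrr⇒rrwwwrrTrrwwwrr⇒rrwwwrrdTdrrwwwrr⇒rrwwwrrdwdrrwwwrr

T ⇒ rTr   [T → r T r]
rTr ⇒ rrTrr   [T → r T r]
rrTrr ⇒ rrwTwrr   [T → w T w]
rrwTwrr ⇒ rrwwTwwrr   [T → w T w]
rrwwTwwrr ⇒ rrwwwTwwwrr   [T → w T w]
rrwwwTwwwrr ⇒ rrwwwrTrwwwrr   [T → r T r]
rrwwwrTrwwwrr ⇒ rrwwwrrTrrwwwrr   [T → r T r]
rrwwwrrTrrwwwrr ⇒ rrwwwrrdTdrrwwwrr   [T → d T d]
rrwwwrrdTdrrwwwrr ⇒ rrwwwrrdwdrrwwwrr   [T → w]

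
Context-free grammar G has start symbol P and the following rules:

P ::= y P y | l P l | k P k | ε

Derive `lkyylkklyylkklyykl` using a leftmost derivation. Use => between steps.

P => lPl => lkPkl => lkyPykl => lkyyPyykl => lkyylPlyykl => lkyylkPklyykl => lkyylkkPkklyykl => lkyylkklPlkklyykl => lkyylkklyPylkklyykl => lkyylkklyylkklyykl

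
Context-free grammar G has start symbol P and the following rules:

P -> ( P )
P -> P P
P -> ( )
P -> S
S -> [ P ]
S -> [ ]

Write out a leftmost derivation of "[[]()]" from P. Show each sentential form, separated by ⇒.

P⇒S⇒[P]⇒[PP]⇒[SP]⇒[[]P]⇒[[]()]

P ⇒ S   [P -> S]
S ⇒ [P]   [S -> [ P ]]
[P] ⇒ [PP]   [P -> P P]
[PP] ⇒ [SP]   [P -> S]
[SP] ⇒ [[]P]   [S -> [ ]]
[[]P] ⇒ [[]()]   [P -> ( )]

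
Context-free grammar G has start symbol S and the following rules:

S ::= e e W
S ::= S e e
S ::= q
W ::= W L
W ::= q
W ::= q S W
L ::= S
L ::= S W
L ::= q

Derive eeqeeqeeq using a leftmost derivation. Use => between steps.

S=>eeW=>eeqSW=>eeqSeeW=>eeqeeWeeW=>eeqeeqeeW=>eeqeeqeeq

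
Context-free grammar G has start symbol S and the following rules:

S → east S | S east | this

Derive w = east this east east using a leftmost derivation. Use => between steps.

S => east S => east S east => east S east east => east this east east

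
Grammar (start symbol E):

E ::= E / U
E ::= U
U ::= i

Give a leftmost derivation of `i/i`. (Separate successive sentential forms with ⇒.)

E ⇒ E/U   [E ::= E / U]
E/U ⇒ U/U   [E ::= U]
U/U ⇒ i/U   [U ::= i]
i/U ⇒ i/i   [U ::= i]

E⇒E/U⇒U/U⇒i/U⇒i/i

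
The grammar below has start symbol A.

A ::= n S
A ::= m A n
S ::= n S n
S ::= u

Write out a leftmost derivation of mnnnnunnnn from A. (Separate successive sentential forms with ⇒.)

A ⇒ mAn   [A ::= m A n]
mAn ⇒ mnSn   [A ::= n S]
mnSn ⇒ mnnSnn   [S ::= n S n]
mnnSnn ⇒ mnnnSnnn   [S ::= n S n]
mnnnSnnn ⇒ mnnnnSnnnn   [S ::= n S n]
mnnnnSnnnn ⇒ mnnnnunnnn   [S ::= u]

A ⇒ mAn ⇒ mnSn ⇒ mnnSnn ⇒ mnnnSnnn ⇒ mnnnnSnnnn ⇒ mnnnnunnnn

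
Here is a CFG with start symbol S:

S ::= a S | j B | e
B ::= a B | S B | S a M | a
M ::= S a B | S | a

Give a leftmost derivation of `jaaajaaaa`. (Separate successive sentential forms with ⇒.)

S ⇒ jB   [S ::= j B]
jB ⇒ jaB   [B ::= a B]
jaB ⇒ jaSaM   [B ::= S a M]
jaSaM ⇒ jaaSaM   [S ::= a S]
jaaSaM ⇒ jaaaSaM   [S ::= a S]
jaaaSaM ⇒ jaaajBaM   [S ::= j B]
jaaajBaM ⇒ jaaajaBaM   [B ::= a B]
jaaajaBaM ⇒ jaaajaaaM   [B ::= a]
jaaajaaaM ⇒ jaaajaaaa   [M ::= a]

S ⇒ jB ⇒ jaB ⇒ jaSaM ⇒ jaaSaM ⇒ jaaaSaM ⇒ jaaajBaM ⇒ jaaajaBaM ⇒ jaaajaaaM ⇒ jaaajaaaa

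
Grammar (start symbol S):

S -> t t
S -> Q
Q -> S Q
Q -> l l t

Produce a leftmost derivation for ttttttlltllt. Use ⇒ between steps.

S ⇒ Q ⇒ SQ ⇒ QQ ⇒ SQQ ⇒ ttQQ ⇒ ttSQQ ⇒ ttttQQ ⇒ ttttSQQ ⇒ ttttttQQ ⇒ ttttttlltQ ⇒ ttttttlltllt

S ⇒ Q   [S -> Q]
Q ⇒ SQ   [Q -> S Q]
SQ ⇒ QQ   [S -> Q]
QQ ⇒ SQQ   [Q -> S Q]
SQQ ⇒ ttQQ   [S -> t t]
ttQQ ⇒ ttSQQ   [Q -> S Q]
ttSQQ ⇒ ttttQQ   [S -> t t]
ttttQQ ⇒ ttttSQQ   [Q -> S Q]
ttttSQQ ⇒ ttttttQQ   [S -> t t]
ttttttQQ ⇒ ttttttlltQ   [Q -> l l t]
ttttttlltQ ⇒ ttttttlltllt   [Q -> l l t]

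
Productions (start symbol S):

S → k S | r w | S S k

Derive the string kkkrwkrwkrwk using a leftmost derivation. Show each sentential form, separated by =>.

S => kS => kSSk => kkSSk => kkkSSk => kkkSSkSk => kkkrwSkSk => kkkrwkSkSk => kkkrwkrwkSk => kkkrwkrwkrwk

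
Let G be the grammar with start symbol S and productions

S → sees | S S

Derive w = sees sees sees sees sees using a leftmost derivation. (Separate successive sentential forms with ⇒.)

S ⇒ S S ⇒ sees S ⇒ sees S S ⇒ sees S S S ⇒ sees S S S S ⇒ sees sees S S S ⇒ sees sees sees S S ⇒ sees sees sees sees S ⇒ sees sees sees sees sees

S ⇒ S S   [S → S S]
S S ⇒ sees S   [S → sees]
sees S ⇒ sees S S   [S → S S]
sees S S ⇒ sees S S S   [S → S S]
sees S S S ⇒ sees S S S S   [S → S S]
sees S S S S ⇒ sees sees S S S   [S → sees]
sees sees S S S ⇒ sees sees sees S S   [S → sees]
sees sees sees S S ⇒ sees sees sees sees S   [S → sees]
sees sees sees sees S ⇒ sees sees sees sees sees   [S → sees]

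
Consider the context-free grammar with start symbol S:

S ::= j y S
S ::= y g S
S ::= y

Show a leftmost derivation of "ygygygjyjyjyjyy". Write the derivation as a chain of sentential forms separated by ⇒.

S ⇒ ygS ⇒ ygygS ⇒ ygygygS ⇒ ygygygjyS ⇒ ygygygjyjyS ⇒ ygygygjyjyjyS ⇒ ygygygjyjyjyjyS ⇒ ygygygjyjyjyjyy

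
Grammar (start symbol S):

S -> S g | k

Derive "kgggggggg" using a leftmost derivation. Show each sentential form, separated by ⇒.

S ⇒ Sg ⇒ Sgg ⇒ Sggg ⇒ Sgggg ⇒ Sggggg ⇒ Sgggggg ⇒ Sggggggg ⇒ Sgggggggg ⇒ kgggggggg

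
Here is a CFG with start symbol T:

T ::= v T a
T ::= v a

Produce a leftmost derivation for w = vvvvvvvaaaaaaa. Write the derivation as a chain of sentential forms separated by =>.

T => vTa => vvTaa => vvvTaaa => vvvvTaaaa => vvvvvTaaaaa => vvvvvvTaaaaaa => vvvvvvvaaaaaaa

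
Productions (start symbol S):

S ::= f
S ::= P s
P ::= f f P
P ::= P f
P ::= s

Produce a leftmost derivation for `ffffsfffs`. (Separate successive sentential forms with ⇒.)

S⇒Ps⇒ffPs⇒ffPfs⇒ffPffs⇒ffffPffs⇒ffffPfffs⇒ffffsfffs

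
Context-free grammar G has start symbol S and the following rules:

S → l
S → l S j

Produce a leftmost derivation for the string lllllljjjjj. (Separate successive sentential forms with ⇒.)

S⇒lSj⇒llSjj⇒lllSjjj⇒llllSjjjj⇒lllllSjjjjj⇒lllllljjjjj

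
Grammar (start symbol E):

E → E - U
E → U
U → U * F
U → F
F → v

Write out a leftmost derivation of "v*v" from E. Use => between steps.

E=>U=>U*F=>F*F=>v*F=>v*v

E => U   [E → U]
U => U*F   [U → U * F]
U*F => F*F   [U → F]
F*F => v*F   [F → v]
v*F => v*v   [F → v]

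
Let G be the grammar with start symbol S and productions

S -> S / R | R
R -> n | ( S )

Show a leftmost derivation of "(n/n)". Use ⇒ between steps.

S ⇒ R   [S -> R]
R ⇒ (S)   [R -> ( S )]
(S) ⇒ (S/R)   [S -> S / R]
(S/R) ⇒ (R/R)   [S -> R]
(R/R) ⇒ (n/R)   [R -> n]
(n/R) ⇒ (n/n)   [R -> n]

S⇒R⇒(S)⇒(S/R)⇒(R/R)⇒(n/R)⇒(n/n)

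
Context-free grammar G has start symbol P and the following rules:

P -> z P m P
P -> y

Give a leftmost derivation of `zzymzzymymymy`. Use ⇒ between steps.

P ⇒ zPmP   [P -> z P m P]
zPmP ⇒ zzPmPmP   [P -> z P m P]
zzPmPmP ⇒ zzymPmP   [P -> y]
zzymPmP ⇒ zzymzPmPmP   [P -> z P m P]
zzymzPmPmP ⇒ zzymzzPmPmPmP   [P -> z P m P]
zzymzzPmPmPmP ⇒ zzymzzymPmPmP   [P -> y]
zzymzzymPmPmP ⇒ zzymzzymymPmP   [P -> y]
zzymzzymymPmP ⇒ zzymzzymymymP   [P -> y]
zzymzzymymymP ⇒ zzymzzymymymy   [P -> y]

P⇒zPmP⇒zzPmPmP⇒zzymPmP⇒zzymzPmPmP⇒zzymzzPmPmPmP⇒zzymzzymPmPmP⇒zzymzzymymPmP⇒zzymzzymymymP⇒zzymzzymymymy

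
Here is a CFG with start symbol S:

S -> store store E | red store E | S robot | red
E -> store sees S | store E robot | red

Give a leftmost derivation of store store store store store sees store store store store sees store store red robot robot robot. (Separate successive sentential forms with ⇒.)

S ⇒ store store E ⇒ store store store E robot ⇒ store store store store E robot robot ⇒ store store store store store sees S robot robot ⇒ store store store store store sees store store E robot robot ⇒ store store store store store sees store store store E robot robot robot ⇒ store store store store store sees store store store store sees S robot robot robot ⇒ store store store store store sees store store store store sees store store E robot robot robot ⇒ store store store store store sees store store store store sees store store red robot robot robot

S ⇒ store store E   [S -> store store E]
store store E ⇒ store store store E robot   [E -> store E robot]
store store store E robot ⇒ store store store store E robot robot   [E -> store E robot]
store store store store E robot robot ⇒ store store store store store sees S robot robot   [E -> store sees S]
store store store store store sees S robot robot ⇒ store store store store store sees store store E robot robot   [S -> store store E]
store store store store store sees store store E robot robot ⇒ store store store store store sees store store store E robot robot robot   [E -> store E robot]
store store store store store sees store store store E robot robot robot ⇒ store store store store store sees store store store store sees S robot robot robot   [E -> store sees S]
store store store store store sees store store store store sees S robot robot robot ⇒ store store store store store sees store store store store sees store store E robot robot robot   [S -> store store E]
store store store store store sees store store store store sees store store E robot robot robot ⇒ store store store store store sees store store store store sees store store red robot robot robot   [E -> red]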